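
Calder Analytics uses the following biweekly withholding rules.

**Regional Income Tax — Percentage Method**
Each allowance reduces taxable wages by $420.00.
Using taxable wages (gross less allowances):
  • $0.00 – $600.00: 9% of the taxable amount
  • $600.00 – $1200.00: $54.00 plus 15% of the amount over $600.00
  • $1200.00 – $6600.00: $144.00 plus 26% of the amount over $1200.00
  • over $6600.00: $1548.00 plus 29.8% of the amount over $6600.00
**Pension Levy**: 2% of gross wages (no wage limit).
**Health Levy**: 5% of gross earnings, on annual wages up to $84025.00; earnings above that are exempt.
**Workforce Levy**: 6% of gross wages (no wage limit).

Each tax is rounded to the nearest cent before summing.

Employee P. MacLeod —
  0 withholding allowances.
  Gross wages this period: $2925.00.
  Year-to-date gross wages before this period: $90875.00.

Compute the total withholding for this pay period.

Regional Income Tax: taxable = $2925.00
  $144.00 + 26% × ($2925.00 − $1200.00) = $144.00 + 26% × $1725.00 = $592.50
Pension Levy: 2% × $2925.00 = $58.50
Health Levy: YTD $90875.00 ≥ cap $84025.00 → $0.00
Workforce Levy: 6% × $2925.00 = $175.50
Total: $592.50 + $58.50 + $0.00 + $175.50 = $826.50

$826.50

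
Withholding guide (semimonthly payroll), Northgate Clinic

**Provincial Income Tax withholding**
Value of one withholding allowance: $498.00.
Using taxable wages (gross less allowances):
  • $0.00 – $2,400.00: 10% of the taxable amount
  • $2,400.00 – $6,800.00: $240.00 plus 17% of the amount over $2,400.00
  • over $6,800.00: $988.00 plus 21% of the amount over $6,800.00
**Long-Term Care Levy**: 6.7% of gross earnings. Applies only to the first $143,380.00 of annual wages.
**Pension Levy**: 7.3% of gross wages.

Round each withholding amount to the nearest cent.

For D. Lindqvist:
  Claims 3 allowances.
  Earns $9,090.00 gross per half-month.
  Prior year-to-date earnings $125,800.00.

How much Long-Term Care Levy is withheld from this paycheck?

$609.03

Long-Term Care Levy: 6.7% × $9,090.00 = $609.03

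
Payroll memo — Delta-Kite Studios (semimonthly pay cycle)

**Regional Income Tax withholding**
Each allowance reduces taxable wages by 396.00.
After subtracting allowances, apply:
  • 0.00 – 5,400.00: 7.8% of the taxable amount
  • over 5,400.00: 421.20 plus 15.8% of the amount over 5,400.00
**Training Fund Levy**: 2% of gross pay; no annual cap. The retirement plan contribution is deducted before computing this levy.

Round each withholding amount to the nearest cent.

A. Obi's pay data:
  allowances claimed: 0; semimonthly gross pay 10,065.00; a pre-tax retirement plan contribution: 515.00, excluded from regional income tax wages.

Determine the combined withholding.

1,267.90

Regional Income Tax: taxable = 10,065.00 − 515.00 = 9,550.00
  421.20 + 15.8% × (9,550.00 − 5,400.00) = 421.20 + 15.8% × 4,150.00 = 1,076.90
Training Fund Levy: 2% × 9,550.00 = 191.00
Total: 1,076.90 + 191.00 = 1,267.90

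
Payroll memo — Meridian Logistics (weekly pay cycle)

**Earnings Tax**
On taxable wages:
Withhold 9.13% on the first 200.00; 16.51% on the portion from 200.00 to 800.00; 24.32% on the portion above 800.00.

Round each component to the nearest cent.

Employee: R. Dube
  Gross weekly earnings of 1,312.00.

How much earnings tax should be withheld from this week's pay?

241.84

Earnings Tax: taxable = 1,312.00
  117.32 + 24.32% × (1,312.00 − 800.00) = 117.32 + 24.32% × 512.00 = 241.84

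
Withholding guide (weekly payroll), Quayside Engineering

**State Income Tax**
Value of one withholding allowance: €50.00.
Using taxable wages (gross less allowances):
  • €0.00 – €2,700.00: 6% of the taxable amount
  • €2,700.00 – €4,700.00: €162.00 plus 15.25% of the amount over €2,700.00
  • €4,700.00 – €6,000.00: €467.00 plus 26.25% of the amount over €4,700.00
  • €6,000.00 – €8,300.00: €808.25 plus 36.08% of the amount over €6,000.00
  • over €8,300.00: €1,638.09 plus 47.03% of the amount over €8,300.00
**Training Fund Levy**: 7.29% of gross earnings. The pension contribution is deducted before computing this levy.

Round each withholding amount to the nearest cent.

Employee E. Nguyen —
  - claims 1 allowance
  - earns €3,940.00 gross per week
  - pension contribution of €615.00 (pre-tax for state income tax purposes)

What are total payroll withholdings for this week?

State Income Tax: taxable = €3,940.00 − €615.00 − 1×€50.00 = €3,275.00
  €162.00 + 15.25% × (€3,275.00 − €2,700.00) = €162.00 + 15.25% × €575.00 = €249.69
Training Fund Levy: 7.29% × €3,325.00 = €242.39
Total: €249.69 + €242.39 = €492.08

€492.08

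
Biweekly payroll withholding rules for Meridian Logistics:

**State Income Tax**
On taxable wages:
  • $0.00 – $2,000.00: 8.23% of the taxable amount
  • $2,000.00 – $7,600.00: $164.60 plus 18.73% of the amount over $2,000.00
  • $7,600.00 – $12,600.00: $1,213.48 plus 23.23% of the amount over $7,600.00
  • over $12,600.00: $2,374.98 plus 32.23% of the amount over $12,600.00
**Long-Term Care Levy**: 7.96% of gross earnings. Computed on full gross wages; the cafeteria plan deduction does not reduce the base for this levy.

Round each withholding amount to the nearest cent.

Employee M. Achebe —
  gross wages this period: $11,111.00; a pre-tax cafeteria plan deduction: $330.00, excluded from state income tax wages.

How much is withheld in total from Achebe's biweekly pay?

$2,836.87

State Income Tax: taxable = $11,111.00 − $330.00 = $10,781.00
  $1,213.48 + 23.23% × ($10,781.00 − $7,600.00) = $1,213.48 + 23.23% × $3,181.00 = $1,952.43
Long-Term Care Levy: 7.96% × $11,111.00 = $884.44
Total: $1,952.43 + $884.44 = $2,836.87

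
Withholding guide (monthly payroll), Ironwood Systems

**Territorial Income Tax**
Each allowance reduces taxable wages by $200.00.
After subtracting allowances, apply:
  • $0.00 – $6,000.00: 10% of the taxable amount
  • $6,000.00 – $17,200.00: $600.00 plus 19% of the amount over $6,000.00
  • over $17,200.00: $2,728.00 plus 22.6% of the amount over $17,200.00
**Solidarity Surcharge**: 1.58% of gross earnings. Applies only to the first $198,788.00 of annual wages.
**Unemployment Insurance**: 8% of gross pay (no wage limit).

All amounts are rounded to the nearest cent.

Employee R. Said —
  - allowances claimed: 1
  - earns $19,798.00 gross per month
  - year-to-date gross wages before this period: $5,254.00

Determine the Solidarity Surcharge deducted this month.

Solidarity Surcharge: 1.58% × $19,798.00 = $312.81

$312.81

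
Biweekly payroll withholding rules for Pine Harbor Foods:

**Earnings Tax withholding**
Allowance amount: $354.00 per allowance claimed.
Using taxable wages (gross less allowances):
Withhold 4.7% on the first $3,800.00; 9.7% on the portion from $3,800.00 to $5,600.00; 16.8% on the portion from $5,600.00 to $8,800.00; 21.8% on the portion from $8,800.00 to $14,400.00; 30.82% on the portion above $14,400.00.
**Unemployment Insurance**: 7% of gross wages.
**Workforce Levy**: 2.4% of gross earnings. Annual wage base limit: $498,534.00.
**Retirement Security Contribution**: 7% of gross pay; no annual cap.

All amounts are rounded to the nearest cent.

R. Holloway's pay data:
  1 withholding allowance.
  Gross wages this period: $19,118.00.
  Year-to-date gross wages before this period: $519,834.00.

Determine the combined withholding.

$6,133.10

Earnings Tax: taxable = $19,118.00 − 1×$354.00 = $18,764.00
  $2,111.60 + 30.82% × ($18,764.00 − $14,400.00) = $2,111.60 + 30.82% × $4,364.00 = $3,456.58
Unemployment Insurance: 7% × $19,118.00 = $1,338.26
Workforce Levy: YTD $519,834.00 ≥ cap $498,534.00 → $0.00
Retirement Security Contribution: 7% × $19,118.00 = $1,338.26
Total: $3,456.58 + $1,338.26 + $0.00 + $1,338.26 = $6,133.10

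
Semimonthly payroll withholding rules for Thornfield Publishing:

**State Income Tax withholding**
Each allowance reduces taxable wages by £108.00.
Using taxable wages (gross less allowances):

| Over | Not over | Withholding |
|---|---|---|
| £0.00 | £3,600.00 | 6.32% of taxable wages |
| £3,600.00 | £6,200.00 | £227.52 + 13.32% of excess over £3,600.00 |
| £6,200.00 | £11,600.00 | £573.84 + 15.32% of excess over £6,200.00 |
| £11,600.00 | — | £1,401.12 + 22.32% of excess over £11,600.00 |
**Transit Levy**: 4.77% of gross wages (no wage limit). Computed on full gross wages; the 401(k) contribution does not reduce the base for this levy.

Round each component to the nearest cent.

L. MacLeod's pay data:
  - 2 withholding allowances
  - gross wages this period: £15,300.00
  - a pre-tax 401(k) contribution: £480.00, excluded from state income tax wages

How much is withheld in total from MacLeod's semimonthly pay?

£2,801.42

State Income Tax: taxable = £15,300.00 − £480.00 − 2×£108.00 = £14,604.00
  £1,401.12 + 22.32% × (£14,604.00 − £11,600.00) = £1,401.12 + 22.32% × £3,004.00 = £2,071.61
Transit Levy: 4.77% × £15,300.00 = £729.81
Total: £2,071.61 + £729.81 = £2,801.42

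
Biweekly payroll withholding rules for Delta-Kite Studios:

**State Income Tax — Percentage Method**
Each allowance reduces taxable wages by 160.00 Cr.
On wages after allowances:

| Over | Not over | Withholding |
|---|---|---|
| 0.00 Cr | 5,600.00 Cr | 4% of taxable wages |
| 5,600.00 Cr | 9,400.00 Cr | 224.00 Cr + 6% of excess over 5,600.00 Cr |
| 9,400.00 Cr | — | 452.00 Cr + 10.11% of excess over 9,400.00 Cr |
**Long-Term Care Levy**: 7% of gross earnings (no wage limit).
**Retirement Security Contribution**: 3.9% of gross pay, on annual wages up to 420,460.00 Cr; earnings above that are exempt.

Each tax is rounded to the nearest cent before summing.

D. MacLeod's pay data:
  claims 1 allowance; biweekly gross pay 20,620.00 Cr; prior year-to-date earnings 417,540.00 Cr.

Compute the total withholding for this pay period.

3,127.45 Cr

State Income Tax: taxable = 20,620.00 Cr − 1×160.00 Cr = 20,460.00 Cr
  452.00 Cr + 10.11% × (20,460.00 Cr − 9,400.00 Cr) = 452.00 Cr + 10.11% × 11,060.00 Cr = 1,570.17 Cr
Long-Term Care Levy: 7% × 20,620.00 Cr = 1,443.40 Cr
Retirement Security Contribution: cap 420,460.00 Cr − YTD 417,540.00 Cr = 2,920.00 Cr subject; 3.9% × 2,920.00 Cr = 113.88 Cr
Total: 1,570.17 Cr + 1,443.40 Cr + 113.88 Cr = 3,127.45 Cr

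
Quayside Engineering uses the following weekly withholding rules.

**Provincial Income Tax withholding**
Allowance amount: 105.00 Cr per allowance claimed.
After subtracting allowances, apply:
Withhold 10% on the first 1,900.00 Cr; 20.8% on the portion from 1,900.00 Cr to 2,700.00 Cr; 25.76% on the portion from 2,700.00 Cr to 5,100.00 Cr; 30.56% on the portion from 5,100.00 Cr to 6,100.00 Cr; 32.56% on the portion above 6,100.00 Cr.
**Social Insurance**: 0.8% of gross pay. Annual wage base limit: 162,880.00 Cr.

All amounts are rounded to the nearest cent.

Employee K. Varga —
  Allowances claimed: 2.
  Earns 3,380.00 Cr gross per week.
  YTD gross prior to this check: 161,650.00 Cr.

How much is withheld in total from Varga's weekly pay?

487.31 Cr

Provincial Income Tax: taxable = 3,380.00 Cr − 2×105.00 Cr = 3,170.00 Cr
  356.40 Cr + 25.76% × (3,170.00 Cr − 2,700.00 Cr) = 356.40 Cr + 25.76% × 470.00 Cr = 477.47 Cr
Social Insurance: cap 162,880.00 Cr − YTD 161,650.00 Cr = 1,230.00 Cr subject; 0.8% × 1,230.00 Cr = 9.84 Cr
Total: 477.47 Cr + 9.84 Cr = 487.31 Cr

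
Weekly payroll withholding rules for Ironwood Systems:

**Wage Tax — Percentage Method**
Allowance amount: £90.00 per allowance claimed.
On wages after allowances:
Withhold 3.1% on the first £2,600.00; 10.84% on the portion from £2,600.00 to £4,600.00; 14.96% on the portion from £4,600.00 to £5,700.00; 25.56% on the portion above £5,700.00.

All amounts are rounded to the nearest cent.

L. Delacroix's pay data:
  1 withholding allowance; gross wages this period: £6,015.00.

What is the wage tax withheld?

Wage Tax: taxable = £6,015.00 − 1×£90.00 = £5,925.00
  £461.96 + 25.56% × (£5,925.00 − £5,700.00) = £461.96 + 25.56% × £225.00 = £519.47

£519.47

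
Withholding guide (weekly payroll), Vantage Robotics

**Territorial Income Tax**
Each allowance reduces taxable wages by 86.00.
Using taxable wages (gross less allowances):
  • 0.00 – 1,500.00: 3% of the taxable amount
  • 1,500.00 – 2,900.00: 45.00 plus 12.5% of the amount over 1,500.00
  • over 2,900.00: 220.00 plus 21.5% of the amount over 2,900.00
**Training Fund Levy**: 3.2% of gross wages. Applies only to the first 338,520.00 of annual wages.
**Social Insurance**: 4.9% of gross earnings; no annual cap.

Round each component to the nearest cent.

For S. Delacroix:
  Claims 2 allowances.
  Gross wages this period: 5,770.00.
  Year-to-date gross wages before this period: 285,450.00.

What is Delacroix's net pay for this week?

4,502.56

Territorial Income Tax: taxable = 5,770.00 − 2×86.00 = 5,598.00
  220.00 + 21.5% × (5,598.00 − 2,900.00) = 220.00 + 21.5% × 2,698.00 = 800.07
Training Fund Levy: 3.2% × 5,770.00 = 184.64
Social Insurance: 4.9% × 5,770.00 = 282.73
Total withheld: 800.07 + 184.64 + 282.73 = 1,267.44
Net pay: 5,770.00 − 1,267.44 = 4,502.56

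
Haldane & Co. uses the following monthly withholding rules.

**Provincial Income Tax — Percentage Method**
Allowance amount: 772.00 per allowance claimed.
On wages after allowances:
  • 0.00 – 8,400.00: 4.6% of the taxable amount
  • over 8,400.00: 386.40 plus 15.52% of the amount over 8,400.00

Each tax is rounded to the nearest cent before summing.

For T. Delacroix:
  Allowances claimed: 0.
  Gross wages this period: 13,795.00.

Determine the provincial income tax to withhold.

1,223.70

Provincial Income Tax: taxable = 13,795.00
  386.40 + 15.52% × (13,795.00 − 8,400.00) = 386.40 + 15.52% × 5,395.00 = 1,223.70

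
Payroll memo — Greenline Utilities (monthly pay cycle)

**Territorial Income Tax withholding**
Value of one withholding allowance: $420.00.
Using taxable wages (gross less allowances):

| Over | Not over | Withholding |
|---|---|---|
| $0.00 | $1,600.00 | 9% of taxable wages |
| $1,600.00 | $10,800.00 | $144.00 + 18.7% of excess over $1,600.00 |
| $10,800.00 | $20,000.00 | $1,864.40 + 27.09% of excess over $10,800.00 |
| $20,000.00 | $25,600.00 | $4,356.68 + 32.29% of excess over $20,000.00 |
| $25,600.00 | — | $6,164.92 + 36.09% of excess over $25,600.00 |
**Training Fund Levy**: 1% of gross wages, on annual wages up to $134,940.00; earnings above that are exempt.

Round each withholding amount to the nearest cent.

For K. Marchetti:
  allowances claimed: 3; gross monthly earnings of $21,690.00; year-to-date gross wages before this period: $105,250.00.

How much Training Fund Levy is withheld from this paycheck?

Training Fund Levy: 1% × $21,690.00 = $216.90

$216.90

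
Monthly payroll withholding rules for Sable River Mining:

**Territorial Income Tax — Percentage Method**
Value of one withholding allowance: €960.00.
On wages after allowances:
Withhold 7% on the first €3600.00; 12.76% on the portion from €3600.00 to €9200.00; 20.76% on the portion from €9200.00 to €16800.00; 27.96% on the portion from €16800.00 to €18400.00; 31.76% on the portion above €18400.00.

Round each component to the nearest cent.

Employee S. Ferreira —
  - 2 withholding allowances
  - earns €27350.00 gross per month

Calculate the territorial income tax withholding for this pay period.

Territorial Income Tax: taxable = €27350.00 − 2×€960.00 = €25430.00
  €2991.68 + 31.76% × (€25430.00 − €18400.00) = €2991.68 + 31.76% × €7030.00 = €5224.41

€5224.41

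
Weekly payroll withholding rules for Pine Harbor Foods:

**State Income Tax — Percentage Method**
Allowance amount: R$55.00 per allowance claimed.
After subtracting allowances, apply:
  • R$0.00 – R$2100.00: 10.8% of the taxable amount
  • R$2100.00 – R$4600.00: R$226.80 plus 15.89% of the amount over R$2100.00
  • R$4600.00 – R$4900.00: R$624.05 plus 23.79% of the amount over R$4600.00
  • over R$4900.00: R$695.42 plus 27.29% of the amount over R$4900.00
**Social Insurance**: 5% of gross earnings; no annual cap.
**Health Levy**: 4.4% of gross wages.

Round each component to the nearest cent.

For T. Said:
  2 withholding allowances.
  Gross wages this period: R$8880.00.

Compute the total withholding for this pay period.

State Income Tax: taxable = R$8880.00 − 2×R$55.00 = R$8770.00
  R$695.42 + 27.29% × (R$8770.00 − R$4900.00) = R$695.42 + 27.29% × R$3870.00 = R$1751.54
Social Insurance: 5% × R$8880.00 = R$444.00
Health Levy: 4.4% × R$8880.00 = R$390.72
Total: R$1751.54 + R$444.00 + R$390.72 = R$2586.26

R$2586.26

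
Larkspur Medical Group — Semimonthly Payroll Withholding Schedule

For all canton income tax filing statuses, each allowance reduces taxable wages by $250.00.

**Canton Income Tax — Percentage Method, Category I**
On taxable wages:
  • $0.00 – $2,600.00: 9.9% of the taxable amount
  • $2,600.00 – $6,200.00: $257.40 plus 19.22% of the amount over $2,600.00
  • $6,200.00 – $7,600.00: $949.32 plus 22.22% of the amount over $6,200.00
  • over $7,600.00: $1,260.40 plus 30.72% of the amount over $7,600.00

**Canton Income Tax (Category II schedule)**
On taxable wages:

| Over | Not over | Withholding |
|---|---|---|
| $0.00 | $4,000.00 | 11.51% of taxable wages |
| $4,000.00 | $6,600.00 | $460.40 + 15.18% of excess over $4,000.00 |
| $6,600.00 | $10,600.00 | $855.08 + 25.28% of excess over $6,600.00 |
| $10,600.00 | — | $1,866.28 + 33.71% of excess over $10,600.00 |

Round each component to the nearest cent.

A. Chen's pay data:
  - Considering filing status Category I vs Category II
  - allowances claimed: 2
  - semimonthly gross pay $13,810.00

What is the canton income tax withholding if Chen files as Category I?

$3,014.51

Canton Income Tax (Category I): taxable = $13,810.00 − 2×$250.00 = $13,310.00
  $1,260.40 + 30.72% × ($13,310.00 − $7,600.00) = $1,260.40 + 30.72% × $5,710.00 = $3,014.51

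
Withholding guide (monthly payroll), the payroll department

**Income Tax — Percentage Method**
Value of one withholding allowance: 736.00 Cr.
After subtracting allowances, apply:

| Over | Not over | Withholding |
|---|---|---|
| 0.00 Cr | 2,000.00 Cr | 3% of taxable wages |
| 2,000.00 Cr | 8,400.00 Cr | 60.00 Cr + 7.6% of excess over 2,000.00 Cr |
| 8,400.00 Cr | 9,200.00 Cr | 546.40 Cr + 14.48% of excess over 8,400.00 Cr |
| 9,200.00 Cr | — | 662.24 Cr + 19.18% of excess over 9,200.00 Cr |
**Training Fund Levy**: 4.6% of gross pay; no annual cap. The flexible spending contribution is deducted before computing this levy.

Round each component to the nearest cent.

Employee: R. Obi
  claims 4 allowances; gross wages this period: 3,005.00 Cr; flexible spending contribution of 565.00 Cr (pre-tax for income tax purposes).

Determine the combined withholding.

112.24 Cr

Income Tax: taxable = 3,005.00 Cr − 565.00 Cr − 4×736.00 Cr = -504.00 Cr
  Taxable ≤ 0 → 0.00 Cr
Training Fund Levy: 4.6% × 2,440.00 Cr = 112.24 Cr
Total: 0.00 Cr + 112.24 Cr = 112.24 Cr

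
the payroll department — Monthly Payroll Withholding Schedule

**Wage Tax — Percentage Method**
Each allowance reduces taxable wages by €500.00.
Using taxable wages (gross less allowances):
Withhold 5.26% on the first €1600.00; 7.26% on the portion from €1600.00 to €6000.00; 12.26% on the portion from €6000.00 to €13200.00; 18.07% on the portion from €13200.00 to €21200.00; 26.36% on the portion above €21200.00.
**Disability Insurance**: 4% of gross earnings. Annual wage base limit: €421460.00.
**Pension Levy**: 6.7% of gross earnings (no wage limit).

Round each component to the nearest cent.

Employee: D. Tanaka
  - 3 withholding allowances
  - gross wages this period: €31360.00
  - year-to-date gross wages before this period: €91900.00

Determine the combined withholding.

€8370.22

Wage Tax: taxable = €31360.00 − 3×€500.00 = €29860.00
  €2731.92 + 26.36% × (€29860.00 − €21200.00) = €2731.92 + 26.36% × €8660.00 = €5014.70
Disability Insurance: 4% × €31360.00 = €1254.40
Pension Levy: 6.7% × €31360.00 = €2101.12
Total: €5014.70 + €1254.40 + €2101.12 = €8370.22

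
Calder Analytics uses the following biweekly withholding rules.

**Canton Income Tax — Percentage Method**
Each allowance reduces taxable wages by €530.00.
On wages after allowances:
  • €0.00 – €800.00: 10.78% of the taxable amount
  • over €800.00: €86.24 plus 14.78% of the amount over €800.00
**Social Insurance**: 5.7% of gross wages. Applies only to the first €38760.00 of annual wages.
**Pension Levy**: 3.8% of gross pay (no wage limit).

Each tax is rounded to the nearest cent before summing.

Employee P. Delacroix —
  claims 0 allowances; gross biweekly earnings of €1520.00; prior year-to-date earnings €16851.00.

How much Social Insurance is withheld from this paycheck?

Social Insurance: 5.7% × €1520.00 = €86.64

€86.64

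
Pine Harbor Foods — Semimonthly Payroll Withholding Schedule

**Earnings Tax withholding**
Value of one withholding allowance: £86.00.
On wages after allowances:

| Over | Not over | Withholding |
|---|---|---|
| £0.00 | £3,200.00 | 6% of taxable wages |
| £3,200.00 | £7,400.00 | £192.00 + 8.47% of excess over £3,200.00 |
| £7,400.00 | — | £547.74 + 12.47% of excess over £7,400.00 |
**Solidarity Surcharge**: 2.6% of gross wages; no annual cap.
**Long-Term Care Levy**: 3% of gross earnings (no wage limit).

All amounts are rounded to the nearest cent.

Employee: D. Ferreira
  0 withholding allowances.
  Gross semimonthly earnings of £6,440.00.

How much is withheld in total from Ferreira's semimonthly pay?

Earnings Tax: taxable = £6,440.00
  £192.00 + 8.47% × (£6,440.00 − £3,200.00) = £192.00 + 8.47% × £3,240.00 = £466.43
Solidarity Surcharge: 2.6% × £6,440.00 = £167.44
Long-Term Care Levy: 3% × £6,440.00 = £193.20
Total: £466.43 + £167.44 + £193.20 = £827.07

£827.07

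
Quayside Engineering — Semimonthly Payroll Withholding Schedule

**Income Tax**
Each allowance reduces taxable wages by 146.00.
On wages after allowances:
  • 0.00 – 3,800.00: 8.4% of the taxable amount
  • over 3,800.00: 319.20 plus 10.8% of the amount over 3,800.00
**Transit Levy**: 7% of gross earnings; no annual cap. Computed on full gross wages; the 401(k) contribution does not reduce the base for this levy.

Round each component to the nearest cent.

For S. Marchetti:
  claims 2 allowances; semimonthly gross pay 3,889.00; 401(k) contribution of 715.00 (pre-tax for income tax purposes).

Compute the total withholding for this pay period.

Income Tax: taxable = 3,889.00 − 715.00 − 2×146.00 = 2,882.00
  8.4% × 2,882.00 = 242.09
Transit Levy: 7% × 3,889.00 = 272.23
Total: 242.09 + 272.23 = 514.32

514.32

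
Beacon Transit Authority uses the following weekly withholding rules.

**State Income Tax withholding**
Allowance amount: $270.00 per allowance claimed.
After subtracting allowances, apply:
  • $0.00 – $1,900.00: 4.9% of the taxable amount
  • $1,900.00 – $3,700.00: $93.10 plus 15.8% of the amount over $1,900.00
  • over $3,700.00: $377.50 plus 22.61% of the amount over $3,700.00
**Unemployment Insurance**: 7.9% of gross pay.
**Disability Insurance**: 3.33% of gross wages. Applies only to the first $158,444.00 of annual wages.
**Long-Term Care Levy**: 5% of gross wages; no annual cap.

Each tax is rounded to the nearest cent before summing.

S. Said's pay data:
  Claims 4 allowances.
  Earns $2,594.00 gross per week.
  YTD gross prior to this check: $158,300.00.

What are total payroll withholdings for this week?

$413.62

State Income Tax: taxable = $2,594.00 − 4×$270.00 = $1,514.00
  4.9% × $1,514.00 = $74.19
Unemployment Insurance: 7.9% × $2,594.00 = $204.93
Disability Insurance: cap $158,444.00 − YTD $158,300.00 = $144.00 subject; 3.33% × $144.00 = $4.80
Long-Term Care Levy: 5% × $2,594.00 = $129.70
Total: $74.19 + $204.93 + $4.80 + $129.70 = $413.62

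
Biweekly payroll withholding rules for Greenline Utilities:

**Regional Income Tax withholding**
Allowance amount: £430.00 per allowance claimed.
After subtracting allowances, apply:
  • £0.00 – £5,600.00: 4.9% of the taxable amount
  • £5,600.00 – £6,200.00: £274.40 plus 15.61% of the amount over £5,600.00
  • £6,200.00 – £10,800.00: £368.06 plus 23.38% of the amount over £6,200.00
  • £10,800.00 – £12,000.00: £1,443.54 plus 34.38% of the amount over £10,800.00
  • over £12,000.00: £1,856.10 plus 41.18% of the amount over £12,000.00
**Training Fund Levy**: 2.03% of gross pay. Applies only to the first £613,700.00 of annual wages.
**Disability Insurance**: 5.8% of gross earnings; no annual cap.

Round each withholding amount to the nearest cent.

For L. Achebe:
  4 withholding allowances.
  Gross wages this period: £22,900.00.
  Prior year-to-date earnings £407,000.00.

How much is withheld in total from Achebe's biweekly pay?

Regional Income Tax: taxable = £22,900.00 − 4×£430.00 = £21,180.00
  £1,856.10 + 41.18% × (£21,180.00 − £12,000.00) = £1,856.10 + 41.18% × £9,180.00 = £5,636.42
Training Fund Levy: 2.03% × £22,900.00 = £464.87
Disability Insurance: 5.8% × £22,900.00 = £1,328.20
Total: £5,636.42 + £464.87 + £1,328.20 = £7,429.49

£7,429.49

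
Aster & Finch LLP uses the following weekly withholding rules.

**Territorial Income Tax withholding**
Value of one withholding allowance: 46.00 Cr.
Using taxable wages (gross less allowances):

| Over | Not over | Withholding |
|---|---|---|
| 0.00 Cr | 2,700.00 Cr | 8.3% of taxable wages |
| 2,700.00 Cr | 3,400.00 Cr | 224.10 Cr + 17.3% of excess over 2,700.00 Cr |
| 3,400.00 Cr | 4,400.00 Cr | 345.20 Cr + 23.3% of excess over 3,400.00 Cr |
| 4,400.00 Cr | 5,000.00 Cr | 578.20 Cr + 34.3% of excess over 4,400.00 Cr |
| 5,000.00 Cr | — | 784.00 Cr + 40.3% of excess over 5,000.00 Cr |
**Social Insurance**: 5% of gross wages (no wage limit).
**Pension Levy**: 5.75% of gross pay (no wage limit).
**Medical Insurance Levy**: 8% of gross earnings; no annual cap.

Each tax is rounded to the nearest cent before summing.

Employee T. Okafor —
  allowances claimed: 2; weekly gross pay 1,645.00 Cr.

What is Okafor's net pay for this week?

1,207.66 Cr

Territorial Income Tax: taxable = 1,645.00 Cr − 2×46.00 Cr = 1,553.00 Cr
  8.3% × 1,553.00 Cr = 128.90 Cr
Social Insurance: 5% × 1,645.00 Cr = 82.25 Cr
Pension Levy: 5.75% × 1,645.00 Cr = 94.59 Cr
Medical Insurance Levy: 8% × 1,645.00 Cr = 131.60 Cr
Total withheld: 128.90 Cr + 82.25 Cr + 94.59 Cr + 131.60 Cr = 437.34 Cr
Net pay: 1,645.00 Cr − 437.34 Cr = 1,207.66 Cr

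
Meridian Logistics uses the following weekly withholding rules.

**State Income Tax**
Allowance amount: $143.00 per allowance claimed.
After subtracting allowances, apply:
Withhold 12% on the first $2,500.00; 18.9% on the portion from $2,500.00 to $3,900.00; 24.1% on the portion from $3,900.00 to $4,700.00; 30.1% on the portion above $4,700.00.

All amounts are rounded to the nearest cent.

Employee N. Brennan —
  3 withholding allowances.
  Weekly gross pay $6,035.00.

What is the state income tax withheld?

State Income Tax: taxable = $6,035.00 − 3×$143.00 = $5,606.00
  $757.40 + 30.1% × ($5,606.00 − $4,700.00) = $757.40 + 30.1% × $906.00 = $1,030.11

$1,030.11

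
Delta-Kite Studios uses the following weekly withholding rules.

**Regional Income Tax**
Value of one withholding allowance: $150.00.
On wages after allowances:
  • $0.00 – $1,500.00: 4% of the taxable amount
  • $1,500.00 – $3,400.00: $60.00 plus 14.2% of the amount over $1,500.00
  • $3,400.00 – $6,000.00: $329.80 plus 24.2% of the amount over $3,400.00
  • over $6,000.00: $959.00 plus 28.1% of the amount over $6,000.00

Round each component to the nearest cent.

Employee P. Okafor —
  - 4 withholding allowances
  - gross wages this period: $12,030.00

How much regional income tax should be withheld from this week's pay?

Regional Income Tax: taxable = $12,030.00 − 4×$150.00 = $11,430.00
  $959.00 + 28.1% × ($11,430.00 − $6,000.00) = $959.00 + 28.1% × $5,430.00 = $2,484.83

$2,484.83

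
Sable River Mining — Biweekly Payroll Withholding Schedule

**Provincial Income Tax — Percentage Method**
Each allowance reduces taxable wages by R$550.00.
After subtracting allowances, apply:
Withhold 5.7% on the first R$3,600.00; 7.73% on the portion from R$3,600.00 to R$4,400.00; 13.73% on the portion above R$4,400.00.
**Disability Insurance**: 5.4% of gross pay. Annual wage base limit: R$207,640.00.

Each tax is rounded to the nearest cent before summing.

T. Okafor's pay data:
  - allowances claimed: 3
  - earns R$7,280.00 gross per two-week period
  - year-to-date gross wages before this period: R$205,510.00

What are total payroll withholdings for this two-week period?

R$550.94

Provincial Income Tax: taxable = R$7,280.00 − 3×R$550.00 = R$5,630.00
  R$267.04 + 13.73% × (R$5,630.00 − R$4,400.00) = R$267.04 + 13.73% × R$1,230.00 = R$435.92
Disability Insurance: cap R$207,640.00 − YTD R$205,510.00 = R$2,130.00 subject; 5.4% × R$2,130.00 = R$115.02
Total: R$435.92 + R$115.02 = R$550.94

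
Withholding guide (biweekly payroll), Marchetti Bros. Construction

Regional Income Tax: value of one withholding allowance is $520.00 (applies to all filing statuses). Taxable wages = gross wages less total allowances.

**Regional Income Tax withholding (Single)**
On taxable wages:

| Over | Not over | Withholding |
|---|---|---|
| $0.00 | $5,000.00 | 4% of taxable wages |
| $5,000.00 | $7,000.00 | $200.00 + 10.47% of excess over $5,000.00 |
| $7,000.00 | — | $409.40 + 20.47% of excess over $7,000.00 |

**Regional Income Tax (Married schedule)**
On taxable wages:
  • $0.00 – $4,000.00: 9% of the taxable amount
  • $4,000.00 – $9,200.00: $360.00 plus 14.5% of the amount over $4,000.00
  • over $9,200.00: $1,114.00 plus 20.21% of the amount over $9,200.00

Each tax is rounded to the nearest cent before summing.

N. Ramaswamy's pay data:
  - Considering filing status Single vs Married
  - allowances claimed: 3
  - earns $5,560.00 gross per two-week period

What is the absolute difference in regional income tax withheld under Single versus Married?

Regional Income Tax (Single): taxable = $5,560.00 − 3×$520.00 = $4,000.00
  4% × $4,000.00 = $160.00
Regional Income Tax (Married): taxable = $5,560.00 − 3×$520.00 = $4,000.00
  9% × $4,000.00 = $360.00
Difference: |$160.00 − $360.00| = $200.00 (higher under Married)

$200.00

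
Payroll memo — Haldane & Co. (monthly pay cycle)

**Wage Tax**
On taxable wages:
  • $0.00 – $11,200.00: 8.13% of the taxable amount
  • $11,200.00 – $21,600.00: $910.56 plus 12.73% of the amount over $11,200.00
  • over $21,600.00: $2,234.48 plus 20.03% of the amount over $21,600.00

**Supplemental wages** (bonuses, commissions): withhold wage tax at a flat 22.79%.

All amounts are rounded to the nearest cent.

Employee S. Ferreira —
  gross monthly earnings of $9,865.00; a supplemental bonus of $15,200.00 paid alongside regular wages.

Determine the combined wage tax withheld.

Wage Tax: taxable = $9,865.00
  8.13% × $9,865.00 = $802.02
Supplemental (22.79% flat on bonus): 22.79% × $15,200.00 = $3,464.08
Total wage tax: $802.02 + $3,464.08 = $4,266.10

$4,266.10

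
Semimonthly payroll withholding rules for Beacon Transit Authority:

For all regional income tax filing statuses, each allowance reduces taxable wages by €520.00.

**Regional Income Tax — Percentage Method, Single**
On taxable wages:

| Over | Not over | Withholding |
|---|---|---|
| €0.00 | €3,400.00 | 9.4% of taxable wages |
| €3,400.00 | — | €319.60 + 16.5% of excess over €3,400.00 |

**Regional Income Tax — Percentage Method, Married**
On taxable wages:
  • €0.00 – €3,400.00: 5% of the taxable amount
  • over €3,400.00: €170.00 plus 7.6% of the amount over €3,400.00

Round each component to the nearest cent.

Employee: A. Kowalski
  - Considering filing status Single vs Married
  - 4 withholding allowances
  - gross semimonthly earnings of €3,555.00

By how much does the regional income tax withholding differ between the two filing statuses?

Regional Income Tax (Single): taxable = €3,555.00 − 4×€520.00 = €1,475.00
  9.4% × €1,475.00 = €138.65
Regional Income Tax (Married): taxable = €3,555.00 − 4×€520.00 = €1,475.00
  5% × €1,475.00 = €73.75
Difference: |€138.65 − €73.75| = €64.90 (higher under Single)

€64.90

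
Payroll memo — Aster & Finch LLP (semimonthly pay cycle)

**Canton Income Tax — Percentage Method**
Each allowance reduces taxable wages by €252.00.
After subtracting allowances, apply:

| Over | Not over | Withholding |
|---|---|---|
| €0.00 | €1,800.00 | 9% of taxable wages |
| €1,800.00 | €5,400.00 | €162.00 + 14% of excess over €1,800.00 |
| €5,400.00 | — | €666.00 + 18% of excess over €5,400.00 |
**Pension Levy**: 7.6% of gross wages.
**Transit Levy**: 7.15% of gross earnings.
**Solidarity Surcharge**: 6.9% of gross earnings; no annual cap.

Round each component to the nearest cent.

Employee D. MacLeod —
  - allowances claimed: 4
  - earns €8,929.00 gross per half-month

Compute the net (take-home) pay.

€5,876.10

Canton Income Tax: taxable = €8,929.00 − 4×€252.00 = €7,921.00
  €666.00 + 18% × (€7,921.00 − €5,400.00) = €666.00 + 18% × €2,521.00 = €1,119.78
Pension Levy: 7.6% × €8,929.00 = €678.60
Transit Levy: 7.15% × €8,929.00 = €638.42
Solidarity Surcharge: 6.9% × €8,929.00 = €616.10
Total withheld: €1,119.78 + €678.60 + €638.42 + €616.10 = €3,052.90
Net pay: €8,929.00 − €3,052.90 = €5,876.10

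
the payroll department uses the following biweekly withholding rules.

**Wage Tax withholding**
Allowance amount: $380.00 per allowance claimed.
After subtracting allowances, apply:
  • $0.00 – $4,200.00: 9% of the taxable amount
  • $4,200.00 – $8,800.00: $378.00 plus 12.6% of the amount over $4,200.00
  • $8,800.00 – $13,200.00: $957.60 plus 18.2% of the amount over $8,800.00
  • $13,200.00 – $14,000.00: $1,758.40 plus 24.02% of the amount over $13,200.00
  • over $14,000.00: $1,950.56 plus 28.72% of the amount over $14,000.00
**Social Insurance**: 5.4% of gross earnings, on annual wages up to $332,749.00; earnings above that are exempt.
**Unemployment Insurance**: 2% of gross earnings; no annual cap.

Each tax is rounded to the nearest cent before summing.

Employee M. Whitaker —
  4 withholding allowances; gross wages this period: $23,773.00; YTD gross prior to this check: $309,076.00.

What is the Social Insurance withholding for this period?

Social Insurance: cap $332,749.00 − YTD $309,076.00 = $23,673.00 subject; 5.4% × $23,673.00 = $1,278.34

$1,278.34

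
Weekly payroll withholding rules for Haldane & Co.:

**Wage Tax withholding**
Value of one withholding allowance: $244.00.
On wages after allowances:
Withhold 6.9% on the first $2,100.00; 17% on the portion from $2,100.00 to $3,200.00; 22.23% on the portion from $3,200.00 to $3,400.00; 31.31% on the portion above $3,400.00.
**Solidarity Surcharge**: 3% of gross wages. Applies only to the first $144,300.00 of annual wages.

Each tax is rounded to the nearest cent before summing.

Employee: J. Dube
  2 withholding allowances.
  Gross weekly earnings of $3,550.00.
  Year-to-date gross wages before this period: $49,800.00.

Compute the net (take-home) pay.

$3,135.06

Wage Tax: taxable = $3,550.00 − 2×$244.00 = $3,062.00
  $144.90 + 17% × ($3,062.00 − $2,100.00) = $144.90 + 17% × $962.00 = $308.44
Solidarity Surcharge: 3% × $3,550.00 = $106.50
Total withheld: $308.44 + $106.50 = $414.94
Net pay: $3,550.00 − $414.94 = $3,135.06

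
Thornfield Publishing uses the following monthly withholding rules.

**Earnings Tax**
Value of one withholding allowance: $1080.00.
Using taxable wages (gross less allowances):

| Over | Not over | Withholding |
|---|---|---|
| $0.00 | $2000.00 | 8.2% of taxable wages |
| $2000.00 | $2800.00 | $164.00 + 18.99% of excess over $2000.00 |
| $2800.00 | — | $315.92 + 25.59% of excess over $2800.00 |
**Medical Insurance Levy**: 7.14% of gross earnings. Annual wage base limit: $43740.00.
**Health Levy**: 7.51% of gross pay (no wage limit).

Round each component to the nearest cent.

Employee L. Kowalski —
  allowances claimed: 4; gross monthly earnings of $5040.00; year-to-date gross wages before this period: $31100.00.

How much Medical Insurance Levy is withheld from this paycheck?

$359.86

Medical Insurance Levy: 7.14% × $5040.00 = $359.86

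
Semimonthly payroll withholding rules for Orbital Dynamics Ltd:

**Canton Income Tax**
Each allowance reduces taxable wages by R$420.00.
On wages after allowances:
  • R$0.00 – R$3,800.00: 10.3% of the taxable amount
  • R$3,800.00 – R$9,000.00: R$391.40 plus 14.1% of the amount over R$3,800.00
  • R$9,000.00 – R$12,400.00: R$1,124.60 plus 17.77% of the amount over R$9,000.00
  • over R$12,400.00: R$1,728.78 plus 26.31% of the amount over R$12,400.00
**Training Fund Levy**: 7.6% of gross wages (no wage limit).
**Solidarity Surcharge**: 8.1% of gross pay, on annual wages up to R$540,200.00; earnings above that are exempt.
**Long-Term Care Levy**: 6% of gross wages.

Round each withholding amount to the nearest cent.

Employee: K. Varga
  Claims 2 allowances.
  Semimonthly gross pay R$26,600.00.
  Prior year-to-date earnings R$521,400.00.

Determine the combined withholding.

Canton Income Tax: taxable = R$26,600.00 − 2×R$420.00 = R$25,760.00
  R$1,728.78 + 26.31% × (R$25,760.00 − R$12,400.00) = R$1,728.78 + 26.31% × R$13,360.00 = R$5,243.80
Training Fund Levy: 7.6% × R$26,600.00 = R$2,021.60
Solidarity Surcharge: cap R$540,200.00 − YTD R$521,400.00 = R$18,800.00 subject; 8.1% × R$18,800.00 = R$1,522.80
Long-Term Care Levy: 6% × R$26,600.00 = R$1,596.00
Total: R$5,243.80 + R$2,021.60 + R$1,522.80 + R$1,596.00 = R$10,384.20

R$10,384.20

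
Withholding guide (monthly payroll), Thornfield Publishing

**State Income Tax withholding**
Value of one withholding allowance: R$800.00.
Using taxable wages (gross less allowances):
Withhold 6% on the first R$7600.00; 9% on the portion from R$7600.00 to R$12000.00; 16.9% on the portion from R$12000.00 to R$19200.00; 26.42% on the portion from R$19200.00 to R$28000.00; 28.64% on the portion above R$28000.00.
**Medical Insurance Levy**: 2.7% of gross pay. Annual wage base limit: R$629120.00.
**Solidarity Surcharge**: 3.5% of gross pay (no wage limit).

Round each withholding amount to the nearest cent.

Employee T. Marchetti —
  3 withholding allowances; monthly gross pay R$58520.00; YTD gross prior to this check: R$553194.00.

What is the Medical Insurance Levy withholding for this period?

Medical Insurance Levy: 2.7% × R$58520.00 = R$1580.04

R$1580.04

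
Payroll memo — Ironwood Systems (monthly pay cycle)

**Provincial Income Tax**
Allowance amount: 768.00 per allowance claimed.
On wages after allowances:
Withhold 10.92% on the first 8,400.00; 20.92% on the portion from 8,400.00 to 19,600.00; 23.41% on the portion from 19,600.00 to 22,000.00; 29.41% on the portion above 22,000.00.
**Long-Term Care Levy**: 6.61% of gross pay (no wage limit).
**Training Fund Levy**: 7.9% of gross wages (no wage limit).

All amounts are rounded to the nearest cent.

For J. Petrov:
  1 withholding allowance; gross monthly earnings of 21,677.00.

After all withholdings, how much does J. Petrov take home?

Provincial Income Tax: taxable = 21,677.00 − 1×768.00 = 20,909.00
  3,260.32 + 23.41% × (20,909.00 − 19,600.00) = 3,260.32 + 23.41% × 1,309.00 = 3,566.76
Long-Term Care Levy: 6.61% × 21,677.00 = 1,432.85
Training Fund Levy: 7.9% × 21,677.00 = 1,712.48
Total withheld: 3,566.76 + 1,432.85 + 1,712.48 = 6,712.09
Net pay: 21,677.00 − 6,712.09 = 14,964.91

14,964.91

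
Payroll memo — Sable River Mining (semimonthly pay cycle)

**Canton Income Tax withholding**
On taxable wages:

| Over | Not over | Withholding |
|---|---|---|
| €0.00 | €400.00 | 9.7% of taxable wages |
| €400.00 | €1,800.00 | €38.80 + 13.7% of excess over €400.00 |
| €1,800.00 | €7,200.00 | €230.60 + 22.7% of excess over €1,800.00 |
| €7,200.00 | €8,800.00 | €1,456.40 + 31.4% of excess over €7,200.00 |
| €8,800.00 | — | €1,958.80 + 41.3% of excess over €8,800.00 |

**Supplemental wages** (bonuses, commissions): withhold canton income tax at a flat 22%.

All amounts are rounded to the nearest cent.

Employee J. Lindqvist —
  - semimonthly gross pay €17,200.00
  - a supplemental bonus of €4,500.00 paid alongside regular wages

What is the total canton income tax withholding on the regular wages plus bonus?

Canton Income Tax: taxable = €17,200.00
  €1,958.80 + 41.3% × (€17,200.00 − €8,800.00) = €1,958.80 + 41.3% × €8,400.00 = €5,428.00
Supplemental (22% flat on bonus): 22% × €4,500.00 = €990.00
Total canton income tax: €5,428.00 + €990.00 = €6,418.00

€6,418.00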